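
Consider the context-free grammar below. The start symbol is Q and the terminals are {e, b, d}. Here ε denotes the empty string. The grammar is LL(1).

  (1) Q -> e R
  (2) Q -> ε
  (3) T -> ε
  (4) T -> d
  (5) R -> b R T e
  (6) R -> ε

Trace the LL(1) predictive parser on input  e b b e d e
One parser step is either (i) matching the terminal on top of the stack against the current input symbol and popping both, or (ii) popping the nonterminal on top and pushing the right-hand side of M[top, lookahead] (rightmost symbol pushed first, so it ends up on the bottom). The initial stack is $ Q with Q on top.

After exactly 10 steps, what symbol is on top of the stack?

d

step 1: stack=$ Q  input=e b b e d e $  — expand Q -> e R
step 2: stack=$ R e  input=e b b e d e $  — match e
step 3: stack=$ R  input=b b e d e $  — expand R -> b R T e
step 4: stack=$ e T R b  input=b b e d e $  — match b
step 5: stack=$ e T R  input=b e d e $  — expand R -> b R T e
step 6: stack=$ e T e T R b  input=b e d e $  — match b
step 7: stack=$ e T e T R  input=e d e $  — expand R -> ε
step 8: stack=$ e T e T  input=e d e $  — expand T -> ε
step 9: stack=$ e T e  input=e d e $  — match e
step 10: stack=$ e T  input=d e $  — expand T -> d
Stack after step 10: $ e d (top = d).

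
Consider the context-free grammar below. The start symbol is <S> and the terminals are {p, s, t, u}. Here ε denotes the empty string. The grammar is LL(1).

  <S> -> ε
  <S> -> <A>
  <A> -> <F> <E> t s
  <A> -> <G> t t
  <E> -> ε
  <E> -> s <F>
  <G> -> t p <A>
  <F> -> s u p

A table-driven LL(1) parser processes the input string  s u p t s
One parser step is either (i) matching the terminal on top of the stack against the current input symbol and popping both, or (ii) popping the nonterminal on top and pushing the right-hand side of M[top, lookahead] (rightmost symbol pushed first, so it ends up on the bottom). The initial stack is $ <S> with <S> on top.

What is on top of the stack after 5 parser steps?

step 1: stack=$ <S>  input=s u p t s $  — expand <S> -> <A>
step 2: stack=$ <A>  input=s u p t s $  — expand <A> -> <F> <E> t s
step 3: stack=$ s t <E> <F>  input=s u p t s $  — expand <F> -> s u p
step 4: stack=$ s t <E> p u s  input=s u p t s $  — match s
step 5: stack=$ s t <E> p u  input=u p t s $  — match u
Stack after step 5: $ s t <E> p (top = p).

p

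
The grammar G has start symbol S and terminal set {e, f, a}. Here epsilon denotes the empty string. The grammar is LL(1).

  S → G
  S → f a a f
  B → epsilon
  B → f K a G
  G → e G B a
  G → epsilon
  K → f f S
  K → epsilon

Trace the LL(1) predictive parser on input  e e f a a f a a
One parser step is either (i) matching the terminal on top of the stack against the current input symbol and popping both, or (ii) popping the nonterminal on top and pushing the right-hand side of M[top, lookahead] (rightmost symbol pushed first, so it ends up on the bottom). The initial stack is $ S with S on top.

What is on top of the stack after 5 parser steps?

     Stack          Input              Action
  1  $ S            e e f a a f a a $  expand S → G
  2  $ G            e e f a a f a a $  expand G → e G B a
  3  $ a B G e      e e f a a f a a $  match e
  4  $ a B G        e f a a f a a $    expand G → e G B a
  5  $ a B a B G e  e f a a f a a $    match e
Stack after step 5: $ a B a B G (top = G).

G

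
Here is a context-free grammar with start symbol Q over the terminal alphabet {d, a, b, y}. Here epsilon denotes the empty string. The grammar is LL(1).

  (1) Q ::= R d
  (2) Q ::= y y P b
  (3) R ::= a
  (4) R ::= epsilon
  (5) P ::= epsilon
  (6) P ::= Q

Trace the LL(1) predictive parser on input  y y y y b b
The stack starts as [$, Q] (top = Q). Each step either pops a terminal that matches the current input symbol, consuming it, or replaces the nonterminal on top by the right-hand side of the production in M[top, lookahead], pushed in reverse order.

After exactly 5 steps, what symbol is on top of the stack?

y

step 1: stack=$ Q  input=y y y y b b $  — expand Q ::= y y P b
step 2: stack=$ b P y y  input=y y y y b b $  — match y
step 3: stack=$ b P y  input=y y y b b $  — match y
step 4: stack=$ b P  input=y y b b $  — expand P ::= Q
step 5: stack=$ b Q  input=y y b b $  — expand Q ::= y y P b
Stack after step 5: $ b b P y y (top = y).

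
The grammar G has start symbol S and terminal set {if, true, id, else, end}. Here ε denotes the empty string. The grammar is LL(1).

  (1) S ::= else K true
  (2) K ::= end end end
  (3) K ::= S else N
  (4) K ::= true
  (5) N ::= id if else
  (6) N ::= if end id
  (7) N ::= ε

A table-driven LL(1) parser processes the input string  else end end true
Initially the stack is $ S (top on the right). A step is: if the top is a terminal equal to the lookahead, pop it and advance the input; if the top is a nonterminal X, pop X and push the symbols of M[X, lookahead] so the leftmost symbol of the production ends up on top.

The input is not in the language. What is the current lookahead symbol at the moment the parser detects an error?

true

     Stack               Input                Action
  1  $ S                 else end end true $  expand S ::= else K true
  2  $ true K else       else end end true $  match else
  3  $ true K            end end true $       expand K ::= end end end
  4  $ true end end end  end end true $       match end
  5  $ true end end      end true $           match end
  6  $ true end          true $               error: top is terminal end but lookahead is true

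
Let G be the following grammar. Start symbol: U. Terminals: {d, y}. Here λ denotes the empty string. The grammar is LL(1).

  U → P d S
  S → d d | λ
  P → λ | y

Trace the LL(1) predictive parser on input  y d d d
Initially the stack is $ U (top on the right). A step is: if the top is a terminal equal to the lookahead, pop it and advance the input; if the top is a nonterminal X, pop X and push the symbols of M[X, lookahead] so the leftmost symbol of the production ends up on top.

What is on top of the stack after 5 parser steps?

d

step 1: stack=$ U  input=y d d d $  — expand U → P d S
step 2: stack=$ S d P  input=y d d d $  — expand P → y
step 3: stack=$ S d y  input=y d d d $  — match y
step 4: stack=$ S d  input=d d d $  — match d
step 5: stack=$ S  input=d d $  — expand S → d d
Stack after step 5: $ d d (top = d).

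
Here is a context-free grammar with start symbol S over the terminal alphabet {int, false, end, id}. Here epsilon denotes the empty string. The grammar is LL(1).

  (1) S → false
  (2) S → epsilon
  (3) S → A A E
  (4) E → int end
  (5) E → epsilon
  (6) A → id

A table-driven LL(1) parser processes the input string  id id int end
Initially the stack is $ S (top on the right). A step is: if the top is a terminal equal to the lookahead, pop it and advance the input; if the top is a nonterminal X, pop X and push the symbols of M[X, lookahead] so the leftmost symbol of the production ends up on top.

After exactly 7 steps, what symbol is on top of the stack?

     Stack      Input            Action
  1  $ S        id id int end $  expand S → A A E
  2  $ E A A    id id int end $  expand A → id
  3  $ E A id   id id int end $  match id
  4  $ E A      id int end $     expand A → id
  5  $ E id     id int end $     match id
  6  $ E        int end $        expand E → int end
  7  $ end int  int end $        match int
Stack after step 7: $ end (top = end).

end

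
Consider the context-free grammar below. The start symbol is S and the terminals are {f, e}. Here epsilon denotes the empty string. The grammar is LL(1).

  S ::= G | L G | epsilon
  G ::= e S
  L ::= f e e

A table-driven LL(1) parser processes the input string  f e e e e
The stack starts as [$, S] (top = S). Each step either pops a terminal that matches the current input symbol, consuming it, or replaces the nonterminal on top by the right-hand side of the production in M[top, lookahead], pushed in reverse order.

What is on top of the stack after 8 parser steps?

G

     Stack      Input        Action
  1  $ S        f e e e e $  expand S ::= L G
  2  $ G L      f e e e e $  expand L ::= f e e
  3  $ G e e f  f e e e e $  match f
  4  $ G e e    e e e e $    match e
  5  $ G e      e e e $      match e
  6  $ G        e e $        expand G ::= e S
  7  $ S e      e e $        match e
  8  $ S        e $          expand S ::= G
Stack after step 8: $ G (top = G).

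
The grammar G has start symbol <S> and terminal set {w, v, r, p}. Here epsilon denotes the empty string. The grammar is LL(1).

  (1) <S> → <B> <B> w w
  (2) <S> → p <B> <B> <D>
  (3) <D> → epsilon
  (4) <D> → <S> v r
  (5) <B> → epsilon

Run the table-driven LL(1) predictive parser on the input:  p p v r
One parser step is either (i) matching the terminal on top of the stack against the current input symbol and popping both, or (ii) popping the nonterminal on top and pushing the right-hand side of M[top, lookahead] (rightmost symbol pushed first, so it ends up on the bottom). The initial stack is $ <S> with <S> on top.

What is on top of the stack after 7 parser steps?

     Stack                Input      Action
  1  $ <S>                p p v r $  expand <S> → p <B> <B> <D>
  2  $ <D> <B> <B> p      p p v r $  match p
  3  $ <D> <B> <B>        p v r $    expand <B> → epsilon
  4  $ <D> <B>            p v r $    expand <B> → epsilon
  5  $ <D>                p v r $    expand <D> → <S> v r
  6  $ r v <S>            p v r $    expand <S> → p <B> <B> <D>
  7  $ r v <D> <B> <B> p  p v r $    match p
Stack after step 7: $ r v <D> <B> <B> (top = <B>).

<B>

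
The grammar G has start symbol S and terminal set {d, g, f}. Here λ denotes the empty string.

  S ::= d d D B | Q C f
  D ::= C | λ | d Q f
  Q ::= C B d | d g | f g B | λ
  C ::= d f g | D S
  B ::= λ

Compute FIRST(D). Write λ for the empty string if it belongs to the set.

FIRST(B): from B::=λ we get {λ}. So FIRST(B) = {λ}.
FIRST(S): from S::=d d D B we get {d}; from S::=Q C f we get {d, f}. So FIRST(S) = {d, f}.
FIRST(D): from D::=C we get {d, f}; from D::=λ we get {λ}; from D::=d Q f we get {d}. So FIRST(D) = {λ, d, f}.
FIRST(C): from C::=d f g we get {d}; from C::=D S we get {d, f}. So FIRST(C) = {d, f}.
FIRST(Q): from Q::=C B d we get {d, f}; from Q::=d g we get {d}; from Q::=f g B we get {f}; from Q::=λ we get {λ}. So FIRST(Q) = {λ, d, f}.

{λ, d, f}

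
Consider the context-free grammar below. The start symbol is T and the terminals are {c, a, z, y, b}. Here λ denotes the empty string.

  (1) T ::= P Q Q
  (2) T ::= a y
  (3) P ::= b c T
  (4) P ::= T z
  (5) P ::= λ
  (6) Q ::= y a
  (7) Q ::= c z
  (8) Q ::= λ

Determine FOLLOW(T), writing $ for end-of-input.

FIRST(Q): from Q::=y a we get {y}; from Q::=c z we get {c}; from Q::=λ we get {λ}. So FIRST(Q) = {λ, c, y}.
FIRST(T): from T::=P Q Q we get {λ, a, b, c, y, z}; from T::=a y we get {a}. So FIRST(T) = {λ, a, b, c, y, z}.
FIRST(P): from P::=b c T we get {b}; from P::=T z we get {a, b, c, y, z}; from P::=λ we get {λ}. So FIRST(P) = {λ, a, b, c, y, z}.
FOLLOW(T) includes $ since T is the start symbol.
FOLLOW(T): in P::=b c T, the suffix after T is empty, so FOLLOW(T) ⊇ FOLLOW(P) = {$, c, y, z}; in P::=T z, T is followed by z with FIRST {z}. Thus FOLLOW(T) = {$, c, y, z}.
FOLLOW(P): in T::=P Q Q, P is followed by Q Q with FIRST {λ, c, y}; in T::=P Q Q, the suffix after P is nullable, so FOLLOW(P) ⊇ FOLLOW(T) = {$, c, y, z}. Thus FOLLOW(P) = {$, c, y, z}.
FOLLOW(Q): in T::=P Q Q (occurrence 1), Q is followed by Q with FIRST {λ, c, y}; in T::=P Q Q (occurrence 1), the suffix after Q is nullable, so FOLLOW(Q) ⊇ FOLLOW(T) = {$, c, y, z}; in T::=P Q Q (occurrence 2), the suffix after Q is empty, so FOLLOW(Q) ⊇ FOLLOW(T) = {$, c, y, z}. Thus FOLLOW(Q) = {$, c, y, z}.

{$, c, y, z}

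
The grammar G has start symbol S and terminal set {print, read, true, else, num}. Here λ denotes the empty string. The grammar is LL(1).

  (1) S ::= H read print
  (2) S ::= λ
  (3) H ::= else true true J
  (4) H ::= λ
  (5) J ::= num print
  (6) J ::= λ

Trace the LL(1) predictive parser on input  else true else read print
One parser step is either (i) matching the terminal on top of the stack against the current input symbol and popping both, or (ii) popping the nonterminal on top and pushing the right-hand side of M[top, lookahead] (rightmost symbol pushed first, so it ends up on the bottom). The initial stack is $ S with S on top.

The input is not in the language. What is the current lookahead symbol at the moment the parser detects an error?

else

     Stack                          Input                        Action
  1  $ S                            else true else read print $  expand S ::= H read print
  2  $ print read H                 else true else read print $  expand H ::= else true true J
  3  $ print read J true true else  else true else read print $  match else
  4  $ print read J true true       true else read print $       match true
  5  $ print read J true            else read print $            error: top is terminal true but lookahead is else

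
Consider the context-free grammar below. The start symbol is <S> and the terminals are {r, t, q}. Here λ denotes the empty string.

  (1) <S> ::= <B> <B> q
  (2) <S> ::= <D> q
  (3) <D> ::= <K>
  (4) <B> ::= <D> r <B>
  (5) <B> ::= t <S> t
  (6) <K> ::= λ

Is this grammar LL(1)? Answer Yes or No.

Yes

FIRST(<S>) = {q, r, t}
FIRST(<D>) = {λ}
FIRST(<B>) = {r, t}
FIRST(<K>) = {λ}
FOLLOW(<S>) = {$, t}
FOLLOW(<D>) = {q, r}
FOLLOW(<B>) = {q, r, t}
FOLLOW(<K>) = {q, r}
Each cell of M receives at most one production.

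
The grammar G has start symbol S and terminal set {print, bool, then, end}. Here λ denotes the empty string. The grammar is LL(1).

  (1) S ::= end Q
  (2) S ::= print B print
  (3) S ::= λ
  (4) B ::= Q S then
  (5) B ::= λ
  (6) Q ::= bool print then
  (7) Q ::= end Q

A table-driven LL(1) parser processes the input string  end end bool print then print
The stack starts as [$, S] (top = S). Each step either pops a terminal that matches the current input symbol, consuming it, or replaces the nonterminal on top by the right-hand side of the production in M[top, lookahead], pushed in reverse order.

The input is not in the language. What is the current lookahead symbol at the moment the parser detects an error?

step 1: stack=$ S  input=end end bool print then print $  — expand S ::= end Q
step 2: stack=$ Q end  input=end end bool print then print $  — match end
step 3: stack=$ Q  input=end bool print then print $  — expand Q ::= end Q
step 4: stack=$ Q end  input=end bool print then print $  — match end
step 5: stack=$ Q  input=bool print then print $  — expand Q ::= bool print then
step 6: stack=$ then print bool  input=bool print then print $  — match bool
step 7: stack=$ then print  input=print then print $  — match print
step 8: stack=$ then  input=then print $  — match then
step 9: stack=$  input=print $  — error: stack empty but input remains

print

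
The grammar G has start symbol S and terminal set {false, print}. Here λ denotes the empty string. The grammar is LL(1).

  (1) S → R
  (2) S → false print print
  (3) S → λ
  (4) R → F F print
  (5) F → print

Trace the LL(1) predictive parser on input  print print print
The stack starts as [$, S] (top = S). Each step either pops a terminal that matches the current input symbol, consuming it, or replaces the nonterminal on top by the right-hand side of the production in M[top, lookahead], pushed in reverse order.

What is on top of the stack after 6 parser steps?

     Stack            Input                Action
  1  $ S              print print print $  expand S → R
  2  $ R              print print print $  expand R → F F print
  3  $ print F F      print print print $  expand F → print
  4  $ print F print  print print print $  match print
  5  $ print F        print print $        expand F → print
  6  $ print print    print print $        match print
Stack after step 6: $ print (top = print).

print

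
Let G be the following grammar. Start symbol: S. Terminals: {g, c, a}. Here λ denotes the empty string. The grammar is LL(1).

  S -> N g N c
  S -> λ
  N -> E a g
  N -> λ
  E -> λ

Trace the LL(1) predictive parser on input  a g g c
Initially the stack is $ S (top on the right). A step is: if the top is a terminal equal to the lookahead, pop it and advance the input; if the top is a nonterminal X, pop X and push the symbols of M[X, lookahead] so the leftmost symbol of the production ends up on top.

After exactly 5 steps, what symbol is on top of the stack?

g

     Stack          Input      Action
  1  $ S            a g g c $  expand S -> N g N c
  2  $ c N g N      a g g c $  expand N -> E a g
  3  $ c N g g a E  a g g c $  expand E -> λ
  4  $ c N g g a    a g g c $  match a
  5  $ c N g g      g g c $    match g
Stack after step 5: $ c N g (top = g).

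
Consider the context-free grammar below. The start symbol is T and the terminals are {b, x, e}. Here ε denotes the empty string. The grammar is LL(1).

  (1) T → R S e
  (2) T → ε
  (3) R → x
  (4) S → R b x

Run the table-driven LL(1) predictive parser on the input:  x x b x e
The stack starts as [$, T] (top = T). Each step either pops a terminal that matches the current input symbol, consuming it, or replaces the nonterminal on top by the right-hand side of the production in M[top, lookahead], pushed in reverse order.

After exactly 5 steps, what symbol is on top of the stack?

step 1: stack=$ T  input=x x b x e $  — expand T → R S e
step 2: stack=$ e S R  input=x x b x e $  — expand R → x
step 3: stack=$ e S x  input=x x b x e $  — match x
step 4: stack=$ e S  input=x b x e $  — expand S → R b x
step 5: stack=$ e x b R  input=x b x e $  — expand R → x
Stack after step 5: $ e x b x (top = x).

x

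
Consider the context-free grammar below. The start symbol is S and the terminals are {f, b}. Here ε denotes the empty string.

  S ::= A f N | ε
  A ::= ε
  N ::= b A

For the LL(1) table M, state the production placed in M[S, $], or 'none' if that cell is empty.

S ::= ε

FIRST(A): from A::=ε we get {ε}. So FIRST(A) = {ε}.
FIRST(N): from N::=b A we get {b}. So FIRST(N) = {b}.
FIRST(S): from S::=A f N we get {f}; from S::=ε we get {ε}. So FIRST(S) = {ε, f}.
FOLLOW(S) includes $ since S is the start symbol.
FOLLOW(S): S appears on no right-hand side. Thus FOLLOW(S) = {$}.
For S ::= A f N: FIRST(A f N) = {f}, so it goes in M[S, t] for t ∈ {f}.
For S ::= ε: FIRST(ε) = {ε}, so it goes in M[S, t] for t ∈ {}; since ε ∈ FIRST, also for every t ∈ FOLLOW(S) = {$}.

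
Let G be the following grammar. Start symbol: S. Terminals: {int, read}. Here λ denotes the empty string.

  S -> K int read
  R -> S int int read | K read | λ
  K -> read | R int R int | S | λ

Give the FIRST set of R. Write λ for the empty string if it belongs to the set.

{λ, int, read}

FIRST(S) = {int, read}  (via K int read)
FIRST(R) = {λ, int, read}  (via S int int read, K read)
FIRST(K) = {λ, int, read}  (via R int R int, S)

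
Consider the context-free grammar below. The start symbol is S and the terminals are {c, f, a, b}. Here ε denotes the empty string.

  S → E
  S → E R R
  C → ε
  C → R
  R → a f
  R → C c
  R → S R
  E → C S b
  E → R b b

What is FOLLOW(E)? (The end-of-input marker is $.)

{$, a, b, c}

FIRST(S): from S→E we get {a, c}; from S→E R R we get {a, c}. So FIRST(S) = {a, c}.
FIRST(C): from C→ε we get {ε}; from C→R we get {a, c}. So FIRST(C) = {ε, a, c}.
FIRST(R): from R→a f we get {a}; from R→C c we get {a, c}; from R→S R we get {a, c}. So FIRST(R) = {a, c}.
FIRST(E): from E→C S b we get {a, c}; from E→R b b we get {a, c}. So FIRST(E) = {a, c}.
FOLLOW(S) includes $ since S is the start symbol.
FOLLOW(S): in R→S R, S is followed by R with FIRST {a, c}; in E→C S b, S is followed by b with FIRST {b}. Thus FOLLOW(S) = {$, a, b, c}.
FOLLOW(C): in R→C c, C is followed by c with FIRST {c}; in E→C S b, C is followed by S b with FIRST {a, c}. Thus FOLLOW(C) = {a, c}.
FOLLOW(R): in S→E R R (occurrence 1), R is followed by R with FIRST {a, c}; in S→E R R (occurrence 2), the suffix after R is empty, so FOLLOW(R) ⊇ FOLLOW(S) = {$, a, b, c}; in C→R, the suffix after R is empty, so FOLLOW(R) ⊇ FOLLOW(C) = {a, c}; in R→S R, the suffix after R is empty (adds nothing new); in E→R b b, R is followed by b b with FIRST {b}. Thus FOLLOW(R) = {$, a, b, c}.
FOLLOW(E): in S→E, the suffix after E is empty, so FOLLOW(E) ⊇ FOLLOW(S) = {$, a, b, c}; in S→E R R, E is followed by R R with FIRST {a, c}. Thus FOLLOW(E) = {$, a, b, c}.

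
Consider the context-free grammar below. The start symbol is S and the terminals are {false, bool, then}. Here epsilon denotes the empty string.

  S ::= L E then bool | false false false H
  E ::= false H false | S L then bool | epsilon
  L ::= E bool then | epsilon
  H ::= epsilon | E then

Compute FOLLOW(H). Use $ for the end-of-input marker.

FIRST(S): from S::=L E then bool we get {bool, false, then}; from S::=false false false H we get {false}. So FIRST(S) = {bool, false, then}.
FIRST(E): from E::=false H false we get {false}; from E::=S L then bool we get {bool, false, then}; from E::=epsilon we get {epsilon}. So FIRST(E) = {epsilon, bool, false, then}.
FIRST(L): from L::=E bool then we get {bool, false, then}; from L::=epsilon we get {epsilon}. So FIRST(L) = {epsilon, bool, false, then}.
FIRST(H): from H::=epsilon we get {epsilon}; from H::=E then we get {bool, false, then}. So FIRST(H) = {epsilon, bool, false, then}.
FOLLOW(S) includes $ since S is the start symbol.
FOLLOW(S): in E::=S L then bool, S is followed by L then bool with FIRST {bool, false, then}. Thus FOLLOW(S) = {$, bool, false, then}.
FOLLOW(E): in S::=L E then bool, E is followed by then bool with FIRST {then}; in L::=E bool then, E is followed by bool then with FIRST {bool}; in H::=E then, E is followed by then with FIRST {then}. Thus FOLLOW(E) = {bool, then}.
FOLLOW(L): in S::=L E then bool, L is followed by E then bool with FIRST {bool, false, then}; in E::=S L then bool, L is followed by then bool with FIRST {then}. Thus FOLLOW(L) = {bool, false, then}.
FOLLOW(H): in S::=false false false H, the suffix after H is empty, so FOLLOW(H) ⊇ FOLLOW(S) = {$, bool, false, then}; in E::=false H false, H is followed by false with FIRST {false}. Thus FOLLOW(H) = {$, bool, false, then}.

{$, bool, false, then}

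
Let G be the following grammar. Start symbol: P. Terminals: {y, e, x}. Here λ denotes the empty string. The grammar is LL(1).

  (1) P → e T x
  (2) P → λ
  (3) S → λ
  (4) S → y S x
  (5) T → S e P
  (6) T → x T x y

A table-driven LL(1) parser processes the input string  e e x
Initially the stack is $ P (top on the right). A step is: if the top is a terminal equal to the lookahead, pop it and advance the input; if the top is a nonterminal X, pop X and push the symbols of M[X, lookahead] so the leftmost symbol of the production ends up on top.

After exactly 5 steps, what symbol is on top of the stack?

P

step 1: stack=$ P  input=e e x $  — expand P → e T x
step 2: stack=$ x T e  input=e e x $  — match e
step 3: stack=$ x T  input=e x $  — expand T → S e P
step 4: stack=$ x P e S  input=e x $  — expand S → λ
step 5: stack=$ x P e  input=e x $  — match e
Stack after step 5: $ x P (top = P).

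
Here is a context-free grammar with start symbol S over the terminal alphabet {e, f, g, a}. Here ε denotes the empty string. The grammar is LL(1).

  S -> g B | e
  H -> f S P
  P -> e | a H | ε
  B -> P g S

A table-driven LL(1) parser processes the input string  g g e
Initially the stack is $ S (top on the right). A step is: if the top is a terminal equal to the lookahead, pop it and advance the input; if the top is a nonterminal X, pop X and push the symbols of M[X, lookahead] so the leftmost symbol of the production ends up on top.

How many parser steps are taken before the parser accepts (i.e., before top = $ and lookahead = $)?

     Stack    Input    Action
  1  $ S      g g e $  expand S -> g B
  2  $ B g    g g e $  match g
  3  $ B      g e $    expand B -> P g S
  4  $ S g P  g e $    expand P -> ε
  5  $ S g    g e $    match g
  6  $ S      e $      expand S -> e
  7  $ e      e $      match e
Accept reached after 7 steps.

7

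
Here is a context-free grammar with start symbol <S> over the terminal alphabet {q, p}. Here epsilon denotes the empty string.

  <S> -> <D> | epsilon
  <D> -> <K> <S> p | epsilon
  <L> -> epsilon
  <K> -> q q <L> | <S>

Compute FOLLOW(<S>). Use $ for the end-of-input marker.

{$, p, q}

FIRST(<L>): from <L>->epsilon we get {epsilon}. So FIRST(<L>) = {epsilon}.
FIRST(<S>): from <S>-><D> we get {epsilon, p, q}; from <S>->epsilon we get {epsilon}. So FIRST(<S>) = {epsilon, p, q}.
FIRST(<K>): from <K>->q q <L> we get {q}; from <K>-><S> we get {epsilon, p, q}. So FIRST(<K>) = {epsilon, p, q}.
FIRST(<D>): from <D>-><K> <S> p we get {p, q}; from <D>->epsilon we get {epsilon}. So FIRST(<D>) = {epsilon, p, q}.
FOLLOW(<S>) includes $ since <S> is the start symbol.
FOLLOW(<K>): in <D>-><K> <S> p, <K> is followed by <S> p with FIRST {p, q}. Thus FOLLOW(<K>) = {p, q}.
FOLLOW(<S>): in <D>-><K> <S> p, <S> is followed by p with FIRST {p}; in <K>-><S>, the suffix after <S> is empty, so FOLLOW(<S>) ⊇ FOLLOW(<K>) = {p, q}. Thus FOLLOW(<S>) = {$, p, q}.
FOLLOW(<D>): in <S>-><D>, the suffix after <D> is empty, so FOLLOW(<D>) ⊇ FOLLOW(<S>) = {$, p, q}. Thus FOLLOW(<D>) = {$, p, q}.
FOLLOW(<L>): in <K>->q q <L>, the suffix after <L> is empty, so FOLLOW(<L>) ⊇ FOLLOW(<K>) = {p, q}. Thus FOLLOW(<L>) = {p, q}.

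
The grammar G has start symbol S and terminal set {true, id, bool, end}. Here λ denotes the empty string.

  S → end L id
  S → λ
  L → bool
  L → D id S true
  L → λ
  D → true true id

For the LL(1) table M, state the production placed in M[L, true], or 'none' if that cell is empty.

FIRST(S): from S→end L id we get {end}; from S→λ we get {λ}. So FIRST(S) = {λ, end}.
FIRST(D): from D→true true id we get {true}. So FIRST(D) = {true}.
FIRST(L): from L→bool we get {bool}; from L→D id S true we get {true}; from L→λ we get {λ}. So FIRST(L) = {λ, bool, true}.
FOLLOW(S) includes $ since S is the start symbol.
FOLLOW(L): in S→end L id, L is followed by id with FIRST {id}. Thus FOLLOW(L) = {id}.
For L → bool: FIRST(bool) = {bool}, so it goes in M[L, t] for t ∈ {bool}.
For L → D id S true: FIRST(D id S true) = {true}, so it goes in M[L, t] for t ∈ {true}.
For L → λ: FIRST(λ) = {λ}, so it goes in M[L, t] for t ∈ {}; since λ ∈ FIRST, also for every t ∈ FOLLOW(L) = {id}.

L → D id S true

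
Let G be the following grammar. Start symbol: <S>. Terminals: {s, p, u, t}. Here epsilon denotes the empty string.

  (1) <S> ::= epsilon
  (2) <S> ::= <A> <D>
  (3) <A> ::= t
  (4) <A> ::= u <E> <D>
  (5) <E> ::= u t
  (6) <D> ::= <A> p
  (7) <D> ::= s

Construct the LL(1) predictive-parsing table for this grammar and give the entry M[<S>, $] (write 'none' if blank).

<S> ::= epsilon

FIRST(<A>): from <A>::=t we get {t}; from <A>::=u <E> <D> we get {u}. So FIRST(<A>) = {t, u}.
FIRST(<E>): from <E>::=u t we get {u}. So FIRST(<E>) = {u}.
FIRST(<S>): from <S>::=epsilon we get {epsilon}; from <S>::=<A> <D> we get {t, u}. So FIRST(<S>) = {epsilon, t, u}.
FIRST(<D>): from <D>::=<A> p we get {t, u}; from <D>::=s we get {s}. So FIRST(<D>) = {s, t, u}.
FOLLOW(<S>) includes $ since <S> is the start symbol.
FOLLOW(<S>): <S> appears on no right-hand side. Thus FOLLOW(<S>) = {$}.
For <S> ::= epsilon: FIRST(epsilon) = {epsilon}, so it goes in M[<S>, t] for t ∈ {}; since epsilon ∈ FIRST, also for every t ∈ FOLLOW(<S>) = {$}.
For <S> ::= <A> <D>: FIRST(<A> <D>) = {t, u}, so it goes in M[<S>, t] for t ∈ {t, u}.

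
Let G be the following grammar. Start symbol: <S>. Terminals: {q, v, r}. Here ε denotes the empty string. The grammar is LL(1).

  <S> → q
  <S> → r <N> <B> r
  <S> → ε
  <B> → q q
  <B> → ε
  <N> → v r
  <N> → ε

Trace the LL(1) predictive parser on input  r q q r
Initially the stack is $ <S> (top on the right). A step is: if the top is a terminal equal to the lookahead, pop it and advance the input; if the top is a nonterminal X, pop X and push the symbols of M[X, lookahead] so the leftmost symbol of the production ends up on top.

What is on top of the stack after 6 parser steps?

r

     Stack          Input      Action
  1  $ <S>          r q q r $  expand <S> → r <N> <B> r
  2  $ r <B> <N> r  r q q r $  match r
  3  $ r <B> <N>    q q r $    expand <N> → ε
  4  $ r <B>        q q r $    expand <B> → q q
  5  $ r q q        q q r $    match q
  6  $ r q          q r $      match q
Stack after step 6: $ r (top = r).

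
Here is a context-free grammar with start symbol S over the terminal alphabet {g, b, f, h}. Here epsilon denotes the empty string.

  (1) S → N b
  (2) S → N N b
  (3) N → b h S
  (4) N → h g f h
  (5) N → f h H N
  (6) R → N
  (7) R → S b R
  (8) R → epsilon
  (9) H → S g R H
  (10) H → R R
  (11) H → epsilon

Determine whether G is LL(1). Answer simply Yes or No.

No

FIRST(S) = {b, f, h}
FIRST(N) = {b, f, h}
FIRST(R) = {epsilon, b, f, h}
FIRST(H) = {epsilon, b, f, h}
FOLLOW(S) = {$, b, f, g, h}
FOLLOW(N) = {b, f, h}
FOLLOW(R) = {b, f, h}
FOLLOW(H) = {b, f, h}
Cell M[H, b] receives both H → S g R H and H → R R and H → epsilon — the grammar is not LL(1).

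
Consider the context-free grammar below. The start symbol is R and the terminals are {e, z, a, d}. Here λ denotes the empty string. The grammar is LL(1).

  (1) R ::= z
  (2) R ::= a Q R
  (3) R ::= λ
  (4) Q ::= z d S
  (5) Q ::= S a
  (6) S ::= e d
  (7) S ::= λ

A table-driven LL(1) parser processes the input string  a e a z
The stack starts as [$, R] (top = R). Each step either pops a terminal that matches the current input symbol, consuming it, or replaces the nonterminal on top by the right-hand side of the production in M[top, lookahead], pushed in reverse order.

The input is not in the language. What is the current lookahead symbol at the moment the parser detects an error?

a

     Stack      Input      Action
  1  $ R        a e a z $  expand R ::= a Q R
  2  $ R Q a    a e a z $  match a
  3  $ R Q      e a z $    expand Q ::= S a
  4  $ R a S    e a z $    expand S ::= e d
  5  $ R a d e  e a z $    match e
  6  $ R a d    a z $      error: top is terminal d but lookahead is a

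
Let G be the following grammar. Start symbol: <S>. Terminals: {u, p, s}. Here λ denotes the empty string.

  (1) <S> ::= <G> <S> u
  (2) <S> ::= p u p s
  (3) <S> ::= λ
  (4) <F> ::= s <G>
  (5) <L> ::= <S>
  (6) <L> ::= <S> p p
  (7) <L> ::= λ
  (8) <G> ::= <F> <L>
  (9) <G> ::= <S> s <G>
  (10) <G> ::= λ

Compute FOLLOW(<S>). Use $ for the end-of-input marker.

{$, p, s, u}

FIRST(<F>): from <F>::=s <G> we get {s}. So FIRST(<F>) = {s}.
FIRST(<S>): from <S>::=<G> <S> u we get {p, s, u}; from <S>::=p u p s we get {p}; from <S>::=λ we get {λ}. So FIRST(<S>) = {λ, p, s, u}.
FIRST(<L>): from <L>::=<S> we get {λ, p, s, u}; from <L>::=<S> p p we get {p, s, u}; from <L>::=λ we get {λ}. So FIRST(<L>) = {λ, p, s, u}.
FIRST(<G>): from <G>::=<F> <L> we get {s}; from <G>::=<S> s <G> we get {p, s, u}; from <G>::=λ we get {λ}. So FIRST(<G>) = {λ, p, s, u}.
FOLLOW(<S>) includes $ since <S> is the start symbol.
FOLLOW(<S>): in <S>::=<G> <S> u, <S> is followed by u with FIRST {u}; in <L>::=<S>, the suffix after <S> is empty, so FOLLOW(<S>) ⊇ FOLLOW(<L>) = {p, s, u}; in <L>::=<S> p p, <S> is followed by p p with FIRST {p}; in <G>::=<S> s <G>, <S> is followed by s <G> with FIRST {s}. Thus FOLLOW(<S>) = {$, p, s, u}.
FOLLOW(<F>): in <G>::=<F> <L>, <F> is followed by <L> with FIRST {λ, p, s, u}; in <G>::=<F> <L>, the suffix after <F> is nullable, so FOLLOW(<F>) ⊇ FOLLOW(<G>) = {p, s, u}. Thus FOLLOW(<F>) = {p, s, u}.
FOLLOW(<G>): in <S>::=<G> <S> u, <G> is followed by <S> u with FIRST {p, s, u}; in <F>::=s <G>, the suffix after <G> is empty, so FOLLOW(<G>) ⊇ FOLLOW(<F>) = {p, s, u}; in <G>::=<S> s <G>, the suffix after <G> is empty (adds nothing new). Thus FOLLOW(<G>) = {p, s, u}.
FOLLOW(<L>): in <G>::=<F> <L>, the suffix after <L> is empty, so FOLLOW(<L>) ⊇ FOLLOW(<G>) = {p, s, u}. Thus FOLLOW(<L>) = {p, s, u}.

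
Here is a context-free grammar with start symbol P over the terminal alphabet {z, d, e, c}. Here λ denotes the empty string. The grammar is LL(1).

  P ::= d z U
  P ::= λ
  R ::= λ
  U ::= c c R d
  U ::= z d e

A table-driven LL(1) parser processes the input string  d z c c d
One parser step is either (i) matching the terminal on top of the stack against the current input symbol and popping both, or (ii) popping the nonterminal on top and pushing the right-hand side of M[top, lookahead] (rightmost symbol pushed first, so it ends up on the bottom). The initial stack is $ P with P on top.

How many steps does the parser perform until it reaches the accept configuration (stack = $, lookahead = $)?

step 1: stack=$ P  input=d z c c d $  — expand P ::= d z U
step 2: stack=$ U z d  input=d z c c d $  — match d
step 3: stack=$ U z  input=z c c d $  — match z
step 4: stack=$ U  input=c c d $  — expand U ::= c c R d
step 5: stack=$ d R c c  input=c c d $  — match c
step 6: stack=$ d R c  input=c d $  — match c
step 7: stack=$ d R  input=d $  — expand R ::= λ
step 8: stack=$ d  input=d $  — match d
Accept reached after 8 steps.

8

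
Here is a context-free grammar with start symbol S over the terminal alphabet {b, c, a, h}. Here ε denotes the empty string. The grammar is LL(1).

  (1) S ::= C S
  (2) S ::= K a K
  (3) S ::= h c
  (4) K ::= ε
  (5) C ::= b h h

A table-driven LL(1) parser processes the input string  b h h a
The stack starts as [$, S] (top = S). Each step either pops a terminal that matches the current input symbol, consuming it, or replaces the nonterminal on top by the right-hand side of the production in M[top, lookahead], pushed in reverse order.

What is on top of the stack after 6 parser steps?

step 1: stack=$ S  input=b h h a $  — expand S ::= C S
step 2: stack=$ S C  input=b h h a $  — expand C ::= b h h
step 3: stack=$ S h h b  input=b h h a $  — match b
step 4: stack=$ S h h  input=h h a $  — match h
step 5: stack=$ S h  input=h a $  — match h
step 6: stack=$ S  input=a $  — expand S ::= K a K
Stack after step 6: $ K a K (top = K).

K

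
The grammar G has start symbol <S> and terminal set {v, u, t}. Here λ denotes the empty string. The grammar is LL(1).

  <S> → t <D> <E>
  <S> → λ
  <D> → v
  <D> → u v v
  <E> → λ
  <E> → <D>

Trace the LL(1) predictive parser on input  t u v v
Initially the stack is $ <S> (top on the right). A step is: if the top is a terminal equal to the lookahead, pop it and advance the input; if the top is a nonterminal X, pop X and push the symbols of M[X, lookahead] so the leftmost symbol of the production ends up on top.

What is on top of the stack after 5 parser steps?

     Stack        Input      Action
  1  $ <S>        t u v v $  expand <S> → t <D> <E>
  2  $ <E> <D> t  t u v v $  match t
  3  $ <E> <D>    u v v $    expand <D> → u v v
  4  $ <E> v v u  u v v $    match u
  5  $ <E> v v    v v $      match v
Stack after step 5: $ <E> v (top = v).

v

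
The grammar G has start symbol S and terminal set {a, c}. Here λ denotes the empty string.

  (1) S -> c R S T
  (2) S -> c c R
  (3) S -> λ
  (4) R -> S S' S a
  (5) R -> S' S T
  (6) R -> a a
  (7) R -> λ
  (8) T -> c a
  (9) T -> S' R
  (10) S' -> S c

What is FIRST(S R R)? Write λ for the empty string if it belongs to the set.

{λ, a, c}

FIRST(S): from S->c R S T we get {c}; from S->c c R we get {c}; from S->λ we get {λ}. So FIRST(S) = {λ, c}.
FIRST(S'): from S'->S c we get {c}. So FIRST(S') = {c}.
FIRST(R): from R->S S' S a we get {c}; from R->S' S T we get {c}; from R->a a we get {a}; from R->λ we get {λ}. So FIRST(R) = {λ, a, c}.
FIRST(T): from T->c a we get {c}; from T->S' R we get {c}. So FIRST(T) = {c}.
FIRST(S R R): take FIRST of each symbol in turn, carrying on past any symbol whose FIRST contains λ; result {λ, a, c}.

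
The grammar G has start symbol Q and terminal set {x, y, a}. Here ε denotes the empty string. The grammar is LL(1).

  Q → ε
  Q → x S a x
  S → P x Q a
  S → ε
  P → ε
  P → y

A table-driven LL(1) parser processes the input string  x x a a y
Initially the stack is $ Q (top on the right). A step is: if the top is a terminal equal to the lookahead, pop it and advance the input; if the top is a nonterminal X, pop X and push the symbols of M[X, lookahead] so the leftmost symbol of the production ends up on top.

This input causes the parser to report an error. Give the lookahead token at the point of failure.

     Stack          Input        Action
  1  $ Q            x x a a y $  expand Q → x S a x
  2  $ x a S x      x x a a y $  match x
  3  $ x a S        x a a y $    expand S → P x Q a
  4  $ x a a Q x P  x a a y $    expand P → ε
  5  $ x a a Q x    x a a y $    match x
  6  $ x a a Q      a a y $      expand Q → ε
  7  $ x a a        a a y $      match a
  8  $ x a          a y $        match a
  9  $ x            y $          error: top is terminal x but lookahead is y

y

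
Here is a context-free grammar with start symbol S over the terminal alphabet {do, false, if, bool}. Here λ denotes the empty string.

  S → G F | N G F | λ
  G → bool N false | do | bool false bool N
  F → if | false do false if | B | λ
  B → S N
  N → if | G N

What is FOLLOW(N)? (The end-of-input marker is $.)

{$, bool, do, false, if}

FIRST(G) = {bool, do}
FIRST(N) = {bool, do, if}  (via G N)
FIRST(S) = {λ, bool, do, if}  (via G F, N G F)
FIRST(B) = {bool, do, if}  (via S N)
FIRST(F) = {λ, bool, do, false, if}  (via B)
FOLLOW(S) includes $ since S is the start symbol.
FOLLOW(S): in B→S N, S is followed by N with FIRST {bool, do, if}. Thus FOLLOW(S) = {$, bool, do, if}.
FOLLOW(G): in S→G F, G is followed by F with FIRST {λ, bool, do, false, if}; in S→G F, the suffix after G is nullable, so FOLLOW(G) ⊇ FOLLOW(S) = {$, bool, do, if}; in S→N G F, G is followed by F with FIRST {λ, bool, do, false, if}; in S→N G F, the suffix after G is nullable, so FOLLOW(G) ⊇ FOLLOW(S) = {$, bool, do, if}; in N→G N, G is followed by N with FIRST {bool, do, if}. Thus FOLLOW(G) = {$, bool, do, false, if}.
FOLLOW(F): in S→G F, the suffix after F is empty, so FOLLOW(F) ⊇ FOLLOW(S) = {$, bool, do, if}; in S→N G F, the suffix after F is empty, so FOLLOW(F) ⊇ FOLLOW(S) = {$, bool, do, if}. Thus FOLLOW(F) = {$, bool, do, if}.
FOLLOW(B): in F→B, the suffix after B is empty, so FOLLOW(B) ⊇ FOLLOW(F) = {$, bool, do, if}. Thus FOLLOW(B) = {$, bool, do, if}.
FOLLOW(N): in S→N G F, N is followed by G F with FIRST {bool, do}; in G→bool N false, N is followed by false with FIRST {false}; in G→bool false bool N, the suffix after N is empty, so FOLLOW(N) ⊇ FOLLOW(G) = {$, bool, do, false, if}; in B→S N, the suffix after N is empty, so FOLLOW(N) ⊇ FOLLOW(B) = {$, bool, do, if}; in N→G N, the suffix after N is empty (adds nothing new). Thus FOLLOW(N) = {$, bool, do, false, if}.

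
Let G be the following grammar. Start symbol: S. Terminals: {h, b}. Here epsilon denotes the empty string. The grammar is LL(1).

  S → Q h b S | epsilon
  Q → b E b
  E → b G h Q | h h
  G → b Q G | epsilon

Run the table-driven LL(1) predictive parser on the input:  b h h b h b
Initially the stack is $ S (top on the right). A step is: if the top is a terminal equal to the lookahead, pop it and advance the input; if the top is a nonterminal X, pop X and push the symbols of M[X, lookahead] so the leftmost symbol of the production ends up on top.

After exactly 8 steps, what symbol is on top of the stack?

b

     Stack          Input          Action
  1  $ S            b h h b h b $  expand S → Q h b S
  2  $ S b h Q      b h h b h b $  expand Q → b E b
  3  $ S b h b E b  b h h b h b $  match b
  4  $ S b h b E    h h b h b $    expand E → h h
  5  $ S b h b h h  h h b h b $    match h
  6  $ S b h b h    h b h b $      match h
  7  $ S b h b      b h b $        match b
  8  $ S b h        h b $          match h
Stack after step 8: $ S b (top = b).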